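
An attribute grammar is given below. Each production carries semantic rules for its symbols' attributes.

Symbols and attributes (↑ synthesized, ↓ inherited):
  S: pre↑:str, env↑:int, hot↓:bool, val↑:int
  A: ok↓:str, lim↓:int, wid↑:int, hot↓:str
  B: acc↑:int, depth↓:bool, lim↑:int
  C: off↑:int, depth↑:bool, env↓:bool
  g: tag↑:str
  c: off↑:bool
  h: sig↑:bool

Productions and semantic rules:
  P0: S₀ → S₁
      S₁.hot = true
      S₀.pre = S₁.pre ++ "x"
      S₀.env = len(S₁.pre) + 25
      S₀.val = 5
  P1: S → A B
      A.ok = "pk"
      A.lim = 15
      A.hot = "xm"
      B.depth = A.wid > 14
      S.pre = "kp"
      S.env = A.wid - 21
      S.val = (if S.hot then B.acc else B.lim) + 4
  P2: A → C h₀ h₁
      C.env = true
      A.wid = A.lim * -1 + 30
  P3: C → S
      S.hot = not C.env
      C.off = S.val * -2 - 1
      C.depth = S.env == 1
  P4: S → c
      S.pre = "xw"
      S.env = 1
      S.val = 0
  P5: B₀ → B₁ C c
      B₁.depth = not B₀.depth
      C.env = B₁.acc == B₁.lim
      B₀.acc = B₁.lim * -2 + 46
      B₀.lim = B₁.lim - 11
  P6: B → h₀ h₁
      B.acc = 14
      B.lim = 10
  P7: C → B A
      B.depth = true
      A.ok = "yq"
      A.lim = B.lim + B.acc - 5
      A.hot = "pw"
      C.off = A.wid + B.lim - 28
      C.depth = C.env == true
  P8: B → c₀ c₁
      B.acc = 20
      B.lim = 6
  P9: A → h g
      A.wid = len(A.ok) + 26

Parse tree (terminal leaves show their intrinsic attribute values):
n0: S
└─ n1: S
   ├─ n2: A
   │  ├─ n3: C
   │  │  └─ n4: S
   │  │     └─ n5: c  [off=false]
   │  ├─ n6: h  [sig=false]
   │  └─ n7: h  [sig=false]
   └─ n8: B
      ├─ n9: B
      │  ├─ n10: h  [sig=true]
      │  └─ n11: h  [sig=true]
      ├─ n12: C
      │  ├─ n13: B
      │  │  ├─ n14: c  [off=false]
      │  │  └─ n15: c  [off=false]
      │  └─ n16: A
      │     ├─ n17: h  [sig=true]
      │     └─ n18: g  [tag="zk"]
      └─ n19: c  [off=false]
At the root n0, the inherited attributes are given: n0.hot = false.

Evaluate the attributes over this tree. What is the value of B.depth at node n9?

1. n0.hot = false  [given at root]
2. n1.hot = true  [true]
3. n2.ok = "pk"  ["pk"]
4. n2.lim = 15  [15]
5. n2.hot = "xm"  ["xm"]
6. n3.env = true  [true]
7. n4.hot = false  [not C.env]
8. n5.off = false  [terminal]
9. n4.pre = "xw"  ["xw"]
10. n4.env = 1  [1]
11. n4.val = 0  [0]
12. n3.off = -1  [S.val * -2 - 1]
13. n3.depth = true  [S.env == 1]
14. n6.sig = false  [terminal]
15. n7.sig = false  [terminal]
16. n2.wid = 15  [A.lim * -1 + 30]
17. n8.depth = true  [A.wid > 14]
18. n9.depth = false  [not B₀.depth]
19. n10.sig = true  [terminal]
20. n11.sig = true  [terminal]
21. n9.acc = 14  [14]
22. n9.lim = 10  [10]
23. n12.env = false  [B₁.acc == B₁.lim]
24. n13.depth = true  [true]
25. n14.off = false  [terminal]
26. n15.off = false  [terminal]
27. n13.acc = 20  [20]
28. n13.lim = 6  [6]
29. n16.ok = "yq"  ["yq"]
30. n16.lim = 21  [B.lim + B.acc - 5]
31. n16.hot = "pw"  ["pw"]
32. n17.sig = true  [terminal]
33. n18.tag = "zk"  [terminal]
34. n16.wid = 28  [len(A.ok) + 26]
35. n12.off = 6  [A.wid + B.lim - 28]
36. n12.depth = false  [C.env == true]
37. n19.off = false  [terminal]
38. n8.acc = 26  [B₁.lim * -2 + 46]
39. n8.lim = -1  [B₁.lim - 11]
40. n1.pre = "kp"  ["kp"]
41. n1.env = -6  [A.wid - 21]
42. n1.val = 30  [(if S.hot then B.acc else B.lim) + 4]
43. n0.pre = "kpx"  [S₁.pre ++ "x"]
44. n0.env = 27  [len(S₁.pre) + 25]
45. n0.val = 5  [5]

false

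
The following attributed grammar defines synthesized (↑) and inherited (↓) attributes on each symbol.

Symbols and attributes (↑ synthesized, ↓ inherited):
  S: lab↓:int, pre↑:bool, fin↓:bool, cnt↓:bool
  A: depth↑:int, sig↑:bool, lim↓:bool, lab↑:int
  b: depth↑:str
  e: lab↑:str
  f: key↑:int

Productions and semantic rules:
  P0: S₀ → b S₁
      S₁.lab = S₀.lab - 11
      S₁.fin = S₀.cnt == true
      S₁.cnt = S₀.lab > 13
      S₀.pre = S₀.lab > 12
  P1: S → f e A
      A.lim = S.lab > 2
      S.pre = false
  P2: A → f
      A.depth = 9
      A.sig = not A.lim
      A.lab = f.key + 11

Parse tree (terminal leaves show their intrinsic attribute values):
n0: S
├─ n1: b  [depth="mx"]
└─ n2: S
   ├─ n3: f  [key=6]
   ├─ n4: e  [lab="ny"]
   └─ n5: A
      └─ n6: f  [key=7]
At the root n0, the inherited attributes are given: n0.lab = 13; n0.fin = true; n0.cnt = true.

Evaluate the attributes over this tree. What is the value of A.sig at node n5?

true

1. n0.lab = 13  [given at root]
2. n0.fin = true  [given at root]
3. n0.cnt = true  [given at root]
4. n1.depth = "mx"  [terminal]
5. n2.lab = 2  [S₀.lab - 11]
6. n2.fin = true  [S₀.cnt == true]
7. n2.cnt = false  [S₀.lab > 13]
8. n3.key = 6  [terminal]
9. n4.lab = "ny"  [terminal]
10. n5.lim = false  [S.lab > 2]
11. n6.key = 7  [terminal]
12. n5.depth = 9  [9]
13. n5.sig = true  [not A.lim]
14. n5.lab = 18  [f.key + 11]
15. n2.pre = false  [false]
16. n0.pre = true  [S₀.lab > 12]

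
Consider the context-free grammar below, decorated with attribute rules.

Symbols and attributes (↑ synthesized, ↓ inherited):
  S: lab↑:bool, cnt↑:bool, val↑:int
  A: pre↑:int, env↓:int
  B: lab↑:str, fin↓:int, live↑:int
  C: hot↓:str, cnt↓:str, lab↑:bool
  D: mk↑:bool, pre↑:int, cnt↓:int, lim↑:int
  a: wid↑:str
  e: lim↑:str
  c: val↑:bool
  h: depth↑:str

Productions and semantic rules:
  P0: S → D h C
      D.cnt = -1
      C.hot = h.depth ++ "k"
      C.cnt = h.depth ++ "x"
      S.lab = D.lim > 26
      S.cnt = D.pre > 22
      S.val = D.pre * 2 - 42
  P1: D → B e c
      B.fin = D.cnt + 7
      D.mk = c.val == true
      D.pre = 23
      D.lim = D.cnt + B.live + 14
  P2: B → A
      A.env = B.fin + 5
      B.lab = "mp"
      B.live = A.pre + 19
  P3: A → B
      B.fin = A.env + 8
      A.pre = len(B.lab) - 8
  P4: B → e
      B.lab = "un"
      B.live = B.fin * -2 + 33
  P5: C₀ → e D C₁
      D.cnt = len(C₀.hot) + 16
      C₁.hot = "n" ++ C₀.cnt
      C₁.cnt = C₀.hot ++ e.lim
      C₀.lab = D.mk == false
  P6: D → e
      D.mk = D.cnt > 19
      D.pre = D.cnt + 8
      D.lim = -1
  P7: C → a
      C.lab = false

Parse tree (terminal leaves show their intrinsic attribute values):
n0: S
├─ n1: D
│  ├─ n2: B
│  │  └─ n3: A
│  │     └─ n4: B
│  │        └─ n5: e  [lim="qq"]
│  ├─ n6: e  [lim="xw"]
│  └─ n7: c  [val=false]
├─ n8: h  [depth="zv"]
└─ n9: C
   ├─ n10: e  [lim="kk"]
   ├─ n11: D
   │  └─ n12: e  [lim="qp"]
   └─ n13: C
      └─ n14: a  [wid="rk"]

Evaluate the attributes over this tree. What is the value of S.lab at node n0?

false

1. n1.cnt = -1  [-1]
2. n2.fin = 6  [D.cnt + 7]
3. n3.env = 11  [B.fin + 5]
4. n4.fin = 19  [A.env + 8]
5. n5.lim = "qq"  [terminal]
6. n4.lab = "un"  ["un"]
7. n4.live = -5  [B.fin * -2 + 33]
8. n3.pre = -6  [len(B.lab) - 8]
9. n2.lab = "mp"  ["mp"]
10. n2.live = 13  [A.pre + 19]
11. n6.lim = "xw"  [terminal]
12. n7.val = false  [terminal]
13. n1.mk = false  [c.val == true]
14. n1.pre = 23  [23]
15. n1.lim = 26  [D.cnt + B.live + 14]
16. n8.depth = "zv"  [terminal]
17. n9.hot = "zvk"  [h.depth ++ "k"]
18. n9.cnt = "zvx"  [h.depth ++ "x"]
19. n10.lim = "kk"  [terminal]
20. n11.cnt = 19  [len(C₀.hot) + 16]
21. n12.lim = "qp"  [terminal]
22. n11.mk = false  [D.cnt > 19]
23. n11.pre = 27  [D.cnt + 8]
24. n11.lim = -1  [-1]
25. n13.hot = "nzvx"  ["n" ++ C₀.cnt]
26. n13.cnt = "zvkkk"  [C₀.hot ++ e.lim]
27. n14.wid = "rk"  [terminal]
28. n13.lab = false  [false]
29. n9.lab = true  [D.mk == false]
30. n0.lab = false  [D.lim > 26]
31. n0.cnt = true  [D.pre > 22]
32. n0.val = 4  [D.pre * 2 - 42]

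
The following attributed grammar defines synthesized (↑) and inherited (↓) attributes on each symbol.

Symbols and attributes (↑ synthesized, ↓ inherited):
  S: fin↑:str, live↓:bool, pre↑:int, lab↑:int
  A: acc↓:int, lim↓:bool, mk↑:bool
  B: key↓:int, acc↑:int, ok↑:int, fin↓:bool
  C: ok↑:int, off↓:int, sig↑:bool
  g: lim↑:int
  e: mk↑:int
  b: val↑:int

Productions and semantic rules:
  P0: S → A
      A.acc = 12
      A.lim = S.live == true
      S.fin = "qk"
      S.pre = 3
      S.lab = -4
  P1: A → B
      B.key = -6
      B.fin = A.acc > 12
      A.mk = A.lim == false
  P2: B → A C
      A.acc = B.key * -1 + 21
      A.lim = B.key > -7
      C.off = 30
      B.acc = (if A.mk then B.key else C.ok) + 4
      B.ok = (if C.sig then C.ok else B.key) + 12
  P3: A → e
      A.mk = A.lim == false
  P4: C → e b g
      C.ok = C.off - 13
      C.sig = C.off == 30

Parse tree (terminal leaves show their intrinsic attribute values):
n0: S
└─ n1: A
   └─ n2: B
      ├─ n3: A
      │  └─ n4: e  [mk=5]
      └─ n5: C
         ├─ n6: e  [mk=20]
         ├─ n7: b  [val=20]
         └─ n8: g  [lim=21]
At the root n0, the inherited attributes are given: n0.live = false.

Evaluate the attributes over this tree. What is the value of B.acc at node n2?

21

1. n0.live = false  [given at root]
2. n1.acc = 12  [12]
3. n1.lim = false  [S.live == true]
4. n2.key = -6  [-6]
5. n2.fin = false  [A.acc > 12]
6. n3.acc = 27  [B.key * -1 + 21]
7. n3.lim = true  [B.key > -7]
8. n4.mk = 5  [terminal]
9. n3.mk = false  [A.lim == false]
10. n5.off = 30  [30]
11. n6.mk = 20  [terminal]
12. n7.val = 20  [terminal]
13. n8.lim = 21  [terminal]
14. n5.ok = 17  [C.off - 13]
15. n5.sig = true  [C.off == 30]
16. n2.acc = 21  [(if A.mk then B.key else C.ok) + 4]
17. n2.ok = 29  [(if C.sig then C.ok else B.key) + 12]
18. n1.mk = true  [A.lim == false]
19. n0.fin = "qk"  ["qk"]
20. n0.pre = 3  [3]
21. n0.lab = -4  [-4]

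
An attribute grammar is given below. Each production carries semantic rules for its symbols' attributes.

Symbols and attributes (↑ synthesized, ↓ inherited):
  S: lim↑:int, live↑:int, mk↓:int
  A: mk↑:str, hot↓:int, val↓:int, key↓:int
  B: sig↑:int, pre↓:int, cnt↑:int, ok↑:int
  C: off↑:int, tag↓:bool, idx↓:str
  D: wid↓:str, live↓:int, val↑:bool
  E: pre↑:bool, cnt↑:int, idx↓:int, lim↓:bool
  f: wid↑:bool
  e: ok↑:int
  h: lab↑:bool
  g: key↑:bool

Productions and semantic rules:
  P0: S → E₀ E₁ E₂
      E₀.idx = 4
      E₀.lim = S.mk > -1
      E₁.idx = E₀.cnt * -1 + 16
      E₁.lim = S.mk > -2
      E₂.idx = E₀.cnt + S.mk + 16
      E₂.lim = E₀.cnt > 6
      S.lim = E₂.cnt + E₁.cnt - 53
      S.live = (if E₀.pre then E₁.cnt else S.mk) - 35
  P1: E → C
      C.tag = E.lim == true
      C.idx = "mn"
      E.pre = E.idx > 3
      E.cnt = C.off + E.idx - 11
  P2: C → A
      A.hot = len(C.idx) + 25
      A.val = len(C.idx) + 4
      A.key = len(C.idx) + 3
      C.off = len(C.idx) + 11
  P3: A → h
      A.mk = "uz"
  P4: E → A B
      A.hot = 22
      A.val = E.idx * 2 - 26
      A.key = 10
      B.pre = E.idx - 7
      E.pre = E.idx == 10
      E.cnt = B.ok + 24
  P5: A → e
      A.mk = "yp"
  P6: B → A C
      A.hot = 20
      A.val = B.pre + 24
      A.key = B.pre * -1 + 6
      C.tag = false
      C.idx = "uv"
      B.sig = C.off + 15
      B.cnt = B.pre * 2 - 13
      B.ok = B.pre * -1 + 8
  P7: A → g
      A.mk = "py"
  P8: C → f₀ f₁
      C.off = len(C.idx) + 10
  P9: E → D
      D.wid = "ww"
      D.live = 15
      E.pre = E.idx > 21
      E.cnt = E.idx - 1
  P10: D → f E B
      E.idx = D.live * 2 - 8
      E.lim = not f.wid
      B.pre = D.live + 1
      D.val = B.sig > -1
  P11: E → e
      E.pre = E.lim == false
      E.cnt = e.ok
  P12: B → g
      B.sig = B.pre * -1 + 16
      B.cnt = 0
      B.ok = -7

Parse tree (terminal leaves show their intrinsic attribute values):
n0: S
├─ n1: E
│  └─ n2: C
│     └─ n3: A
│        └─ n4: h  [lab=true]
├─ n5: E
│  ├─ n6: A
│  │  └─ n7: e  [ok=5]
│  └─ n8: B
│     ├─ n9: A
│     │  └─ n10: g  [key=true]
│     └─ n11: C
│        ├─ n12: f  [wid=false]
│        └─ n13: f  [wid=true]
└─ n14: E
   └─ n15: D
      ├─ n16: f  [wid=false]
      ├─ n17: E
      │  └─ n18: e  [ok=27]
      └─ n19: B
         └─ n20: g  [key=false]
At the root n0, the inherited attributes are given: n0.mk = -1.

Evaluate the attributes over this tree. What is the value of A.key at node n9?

1. n0.mk = -1  [given at root]
2. n1.idx = 4  [4]
3. n1.lim = false  [S.mk > -1]
4. n2.tag = false  [E.lim == true]
5. n2.idx = "mn"  ["mn"]
6. n3.hot = 27  [len(C.idx) + 25]
7. n3.val = 6  [len(C.idx) + 4]
8. n3.key = 5  [len(C.idx) + 3]
9. n4.lab = true  [terminal]
10. n3.mk = "uz"  ["uz"]
11. n2.off = 13  [len(C.idx) + 11]
12. n1.pre = true  [E.idx > 3]
13. n1.cnt = 6  [C.off + E.idx - 11]
14. n5.idx = 10  [E₀.cnt * -1 + 16]
15. n5.lim = true  [S.mk > -2]
16. n6.hot = 22  [22]
17. n6.val = -6  [E.idx * 2 - 26]
18. n6.key = 10  [10]
19. n7.ok = 5  [terminal]
20. n6.mk = "yp"  ["yp"]
21. n8.pre = 3  [E.idx - 7]
22. n9.hot = 20  [20]
23. n9.val = 27  [B.pre + 24]
24. n9.key = 3  [B.pre * -1 + 6]
25. n10.key = true  [terminal]
26. n9.mk = "py"  ["py"]
27. n11.tag = false  [false]
28. n11.idx = "uv"  ["uv"]
29. n12.wid = false  [terminal]
30. n13.wid = true  [terminal]
31. n11.off = 12  [len(C.idx) + 10]
32. n8.sig = 27  [C.off + 15]
33. n8.cnt = -7  [B.pre * 2 - 13]
34. n8.ok = 5  [B.pre * -1 + 8]
35. n5.pre = true  [E.idx == 10]
36. n5.cnt = 29  [B.ok + 24]
37. n14.idx = 21  [E₀.cnt + S.mk + 16]
38. n14.lim = false  [E₀.cnt > 6]
39. n15.wid = "ww"  ["ww"]
40. n15.live = 15  [15]
41. n16.wid = false  [terminal]
42. n17.idx = 22  [D.live * 2 - 8]
43. n17.lim = true  [not f.wid]
44. n18.ok = 27  [terminal]
45. n17.pre = false  [E.lim == false]
46. n17.cnt = 27  [e.ok]
47. n19.pre = 16  [D.live + 1]
48. n20.key = false  [terminal]
49. n19.sig = 0  [B.pre * -1 + 16]
50. n19.cnt = 0  [0]
51. n19.ok = -7  [-7]
52. n15.val = true  [B.sig > -1]
53. n14.pre = false  [E.idx > 21]
54. n14.cnt = 20  [E.idx - 1]
55. n0.lim = -4  [E₂.cnt + E₁.cnt - 53]
56. n0.live = -6  [(if E₀.pre then E₁.cnt else S.mk) - 35]

3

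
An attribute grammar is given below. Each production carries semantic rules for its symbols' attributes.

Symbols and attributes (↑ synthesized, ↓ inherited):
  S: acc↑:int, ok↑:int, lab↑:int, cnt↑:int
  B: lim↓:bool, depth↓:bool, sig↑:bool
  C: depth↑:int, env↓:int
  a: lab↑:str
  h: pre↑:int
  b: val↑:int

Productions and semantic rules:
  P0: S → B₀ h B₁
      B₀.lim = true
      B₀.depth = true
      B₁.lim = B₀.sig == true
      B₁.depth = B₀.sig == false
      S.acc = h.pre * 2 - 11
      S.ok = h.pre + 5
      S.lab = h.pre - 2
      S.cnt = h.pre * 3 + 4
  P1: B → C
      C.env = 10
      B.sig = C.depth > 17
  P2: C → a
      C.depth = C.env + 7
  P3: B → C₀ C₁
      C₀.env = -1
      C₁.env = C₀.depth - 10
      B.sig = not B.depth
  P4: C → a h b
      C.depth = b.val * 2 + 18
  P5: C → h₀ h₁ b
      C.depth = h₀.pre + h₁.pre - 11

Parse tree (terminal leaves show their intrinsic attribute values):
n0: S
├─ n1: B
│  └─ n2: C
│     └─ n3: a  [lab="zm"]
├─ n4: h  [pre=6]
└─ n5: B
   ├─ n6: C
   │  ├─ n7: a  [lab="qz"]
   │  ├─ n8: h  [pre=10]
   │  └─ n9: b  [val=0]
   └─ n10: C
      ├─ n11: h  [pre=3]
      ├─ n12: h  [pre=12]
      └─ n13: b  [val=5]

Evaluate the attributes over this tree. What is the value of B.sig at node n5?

1. n1.lim = true  [true]
2. n1.depth = true  [true]
3. n2.env = 10  [10]
4. n3.lab = "zm"  [terminal]
5. n2.depth = 17  [C.env + 7]
6. n1.sig = false  [C.depth > 17]
7. n4.pre = 6  [terminal]
8. n5.lim = false  [B₀.sig == true]
9. n5.depth = true  [B₀.sig == false]
10. n6.env = -1  [-1]
11. n7.lab = "qz"  [terminal]
12. n8.pre = 10  [terminal]
13. n9.val = 0  [terminal]
14. n6.depth = 18  [b.val * 2 + 18]
15. n10.env = 8  [C₀.depth - 10]
16. n11.pre = 3  [terminal]
17. n12.pre = 12  [terminal]
18. n13.val = 5  [terminal]
19. n10.depth = 4  [h₀.pre + h₁.pre - 11]
20. n5.sig = false  [not B.depth]
21. n0.acc = 1  [h.pre * 2 - 11]
22. n0.ok = 11  [h.pre + 5]
23. n0.lab = 4  [h.pre - 2]
24. n0.cnt = 22  [h.pre * 3 + 4]

false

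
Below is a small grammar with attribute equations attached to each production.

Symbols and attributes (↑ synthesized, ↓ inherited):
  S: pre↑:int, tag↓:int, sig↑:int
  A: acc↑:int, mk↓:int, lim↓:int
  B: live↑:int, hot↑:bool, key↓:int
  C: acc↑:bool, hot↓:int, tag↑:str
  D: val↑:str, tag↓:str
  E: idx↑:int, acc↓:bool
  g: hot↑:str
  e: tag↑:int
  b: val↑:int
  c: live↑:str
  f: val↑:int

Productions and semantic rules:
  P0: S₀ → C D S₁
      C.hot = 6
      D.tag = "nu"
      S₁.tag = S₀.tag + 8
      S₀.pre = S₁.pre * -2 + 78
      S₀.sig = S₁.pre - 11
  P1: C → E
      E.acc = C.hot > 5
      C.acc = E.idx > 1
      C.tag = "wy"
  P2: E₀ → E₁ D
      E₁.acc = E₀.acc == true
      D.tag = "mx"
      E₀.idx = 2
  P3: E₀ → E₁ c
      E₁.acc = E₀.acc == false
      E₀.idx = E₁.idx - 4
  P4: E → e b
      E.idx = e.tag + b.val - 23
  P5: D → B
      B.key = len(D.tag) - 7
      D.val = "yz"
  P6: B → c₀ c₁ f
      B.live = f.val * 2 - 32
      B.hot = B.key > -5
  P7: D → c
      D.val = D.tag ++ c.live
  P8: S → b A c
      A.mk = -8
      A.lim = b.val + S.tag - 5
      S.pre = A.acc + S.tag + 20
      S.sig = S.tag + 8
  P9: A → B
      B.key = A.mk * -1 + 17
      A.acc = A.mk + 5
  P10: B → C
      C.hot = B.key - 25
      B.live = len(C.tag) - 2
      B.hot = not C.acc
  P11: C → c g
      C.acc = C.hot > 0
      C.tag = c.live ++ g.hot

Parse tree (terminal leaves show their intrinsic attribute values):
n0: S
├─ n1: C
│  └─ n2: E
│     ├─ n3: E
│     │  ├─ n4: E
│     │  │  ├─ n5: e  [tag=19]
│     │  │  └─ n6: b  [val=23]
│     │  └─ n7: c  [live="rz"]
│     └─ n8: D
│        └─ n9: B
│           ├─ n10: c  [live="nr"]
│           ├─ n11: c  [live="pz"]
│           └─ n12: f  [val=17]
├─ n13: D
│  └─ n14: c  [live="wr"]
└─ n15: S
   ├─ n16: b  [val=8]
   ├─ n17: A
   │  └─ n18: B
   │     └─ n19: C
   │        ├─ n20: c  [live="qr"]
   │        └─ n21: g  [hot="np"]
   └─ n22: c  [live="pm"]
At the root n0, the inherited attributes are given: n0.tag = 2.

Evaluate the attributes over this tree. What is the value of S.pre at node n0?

1. n0.tag = 2  [given at root]
2. n1.hot = 6  [6]
3. n2.acc = true  [C.hot > 5]
4. n3.acc = true  [E₀.acc == true]
5. n4.acc = false  [E₀.acc == false]
6. n5.tag = 19  [terminal]
7. n6.val = 23  [terminal]
8. n4.idx = 19  [e.tag + b.val - 23]
9. n7.live = "rz"  [terminal]
10. n3.idx = 15  [E₁.idx - 4]
11. n8.tag = "mx"  ["mx"]
12. n9.key = -5  [len(D.tag) - 7]
13. n10.live = "nr"  [terminal]
14. n11.live = "pz"  [terminal]
15. n12.val = 17  [terminal]
16. n9.live = 2  [f.val * 2 - 32]
17. n9.hot = false  [B.key > -5]
18. n8.val = "yz"  ["yz"]
19. n2.idx = 2  [2]
20. n1.acc = true  [E.idx > 1]
21. n1.tag = "wy"  ["wy"]
22. n13.tag = "nu"  ["nu"]
23. n14.live = "wr"  [terminal]
24. n13.val = "nuwr"  [D.tag ++ c.live]
25. n15.tag = 10  [S₀.tag + 8]
26. n16.val = 8  [terminal]
27. n17.mk = -8  [-8]
28. n17.lim = 13  [b.val + S.tag - 5]
29. n18.key = 25  [A.mk * -1 + 17]
30. n19.hot = 0  [B.key - 25]
31. n20.live = "qr"  [terminal]
32. n21.hot = "np"  [terminal]
33. n19.acc = false  [C.hot > 0]
34. n19.tag = "qrnp"  [c.live ++ g.hot]
35. n18.live = 2  [len(C.tag) - 2]
36. n18.hot = true  [not C.acc]
37. n17.acc = -3  [A.mk + 5]
38. n22.live = "pm"  [terminal]
39. n15.pre = 27  [A.acc + S.tag + 20]
40. n15.sig = 18  [S.tag + 8]
41. n0.pre = 24  [S₁.pre * -2 + 78]
42. n0.sig = 16  [S₁.pre - 11]

24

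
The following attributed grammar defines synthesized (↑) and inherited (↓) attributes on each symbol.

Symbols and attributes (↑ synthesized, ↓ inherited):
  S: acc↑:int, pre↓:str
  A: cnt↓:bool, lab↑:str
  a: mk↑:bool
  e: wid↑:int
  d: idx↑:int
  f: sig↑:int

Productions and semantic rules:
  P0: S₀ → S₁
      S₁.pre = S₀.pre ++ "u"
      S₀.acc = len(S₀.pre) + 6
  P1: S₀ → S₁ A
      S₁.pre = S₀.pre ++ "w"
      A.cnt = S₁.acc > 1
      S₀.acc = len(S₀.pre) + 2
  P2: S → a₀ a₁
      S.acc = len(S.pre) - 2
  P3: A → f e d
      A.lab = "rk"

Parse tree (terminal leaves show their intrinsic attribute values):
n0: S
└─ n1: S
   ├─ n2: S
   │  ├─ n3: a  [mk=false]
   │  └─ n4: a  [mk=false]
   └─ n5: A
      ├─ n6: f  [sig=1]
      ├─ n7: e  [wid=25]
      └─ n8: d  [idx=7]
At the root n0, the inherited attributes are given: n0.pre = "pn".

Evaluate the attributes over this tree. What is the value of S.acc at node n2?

1. n0.pre = "pn"  [given at root]
2. n1.pre = "pnu"  [S₀.pre ++ "u"]
3. n2.pre = "pnuw"  [S₀.pre ++ "w"]
4. n3.mk = false  [terminal]
5. n4.mk = false  [terminal]
6. n2.acc = 2  [len(S.pre) - 2]
7. n5.cnt = true  [S₁.acc > 1]
8. n6.sig = 1  [terminal]
9. n7.wid = 25  [terminal]
10. n8.idx = 7  [terminal]
11. n5.lab = "rk"  ["rk"]
12. n1.acc = 5  [len(S₀.pre) + 2]
13. n0.acc = 8  [len(S₀.pre) + 6]

2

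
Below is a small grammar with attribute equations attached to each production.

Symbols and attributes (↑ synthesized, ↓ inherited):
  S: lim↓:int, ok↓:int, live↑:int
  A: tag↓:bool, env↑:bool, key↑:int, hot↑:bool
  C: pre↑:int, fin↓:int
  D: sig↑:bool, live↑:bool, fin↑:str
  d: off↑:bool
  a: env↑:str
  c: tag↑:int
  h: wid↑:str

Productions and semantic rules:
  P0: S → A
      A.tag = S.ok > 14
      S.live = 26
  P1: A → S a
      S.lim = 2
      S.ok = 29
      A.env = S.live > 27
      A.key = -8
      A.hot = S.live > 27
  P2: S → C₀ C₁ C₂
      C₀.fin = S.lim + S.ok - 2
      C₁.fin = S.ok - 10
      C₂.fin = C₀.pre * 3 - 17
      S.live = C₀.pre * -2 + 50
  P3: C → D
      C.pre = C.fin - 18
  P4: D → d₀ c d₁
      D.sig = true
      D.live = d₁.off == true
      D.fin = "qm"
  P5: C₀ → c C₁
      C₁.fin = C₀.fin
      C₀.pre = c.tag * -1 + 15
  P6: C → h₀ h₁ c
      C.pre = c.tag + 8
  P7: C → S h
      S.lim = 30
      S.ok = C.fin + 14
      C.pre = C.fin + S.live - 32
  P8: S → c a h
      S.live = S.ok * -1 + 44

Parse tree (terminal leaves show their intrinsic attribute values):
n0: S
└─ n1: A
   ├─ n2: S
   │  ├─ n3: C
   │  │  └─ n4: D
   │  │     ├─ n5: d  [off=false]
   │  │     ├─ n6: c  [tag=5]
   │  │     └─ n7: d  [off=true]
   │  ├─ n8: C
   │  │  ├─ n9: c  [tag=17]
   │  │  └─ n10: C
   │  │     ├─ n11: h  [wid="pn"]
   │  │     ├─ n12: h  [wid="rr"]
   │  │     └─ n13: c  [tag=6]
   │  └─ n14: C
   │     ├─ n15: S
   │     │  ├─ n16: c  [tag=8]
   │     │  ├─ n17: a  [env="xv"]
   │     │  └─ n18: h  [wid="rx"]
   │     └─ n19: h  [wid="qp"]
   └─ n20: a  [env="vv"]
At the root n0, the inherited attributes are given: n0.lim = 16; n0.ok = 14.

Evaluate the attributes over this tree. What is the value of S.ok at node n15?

1. n0.lim = 16  [given at root]
2. n0.ok = 14  [given at root]
3. n1.tag = false  [S.ok > 14]
4. n2.lim = 2  [2]
5. n2.ok = 29  [29]
6. n3.fin = 29  [S.lim + S.ok - 2]
7. n5.off = false  [terminal]
8. n6.tag = 5  [terminal]
9. n7.off = true  [terminal]
10. n4.sig = true  [true]
11. n4.live = true  [d₁.off == true]
12. n4.fin = "qm"  ["qm"]
13. n3.pre = 11  [C.fin - 18]
14. n8.fin = 19  [S.ok - 10]
15. n9.tag = 17  [terminal]
16. n10.fin = 19  [C₀.fin]
17. n11.wid = "pn"  [terminal]
18. n12.wid = "rr"  [terminal]
19. n13.tag = 6  [terminal]
20. n10.pre = 14  [c.tag + 8]
21. n8.pre = -2  [c.tag * -1 + 15]
22. n14.fin = 16  [C₀.pre * 3 - 17]
23. n15.lim = 30  [30]
24. n15.ok = 30  [C.fin + 14]
25. n16.tag = 8  [terminal]
26. n17.env = "xv"  [terminal]
27. n18.wid = "rx"  [terminal]
28. n15.live = 14  [S.ok * -1 + 44]
29. n19.wid = "qp"  [terminal]
30. n14.pre = -2  [C.fin + S.live - 32]
31. n2.live = 28  [C₀.pre * -2 + 50]
32. n20.env = "vv"  [terminal]
33. n1.env = true  [S.live > 27]
34. n1.key = -8  [-8]
35. n1.hot = true  [S.live > 27]
36. n0.live = 26  [26]

30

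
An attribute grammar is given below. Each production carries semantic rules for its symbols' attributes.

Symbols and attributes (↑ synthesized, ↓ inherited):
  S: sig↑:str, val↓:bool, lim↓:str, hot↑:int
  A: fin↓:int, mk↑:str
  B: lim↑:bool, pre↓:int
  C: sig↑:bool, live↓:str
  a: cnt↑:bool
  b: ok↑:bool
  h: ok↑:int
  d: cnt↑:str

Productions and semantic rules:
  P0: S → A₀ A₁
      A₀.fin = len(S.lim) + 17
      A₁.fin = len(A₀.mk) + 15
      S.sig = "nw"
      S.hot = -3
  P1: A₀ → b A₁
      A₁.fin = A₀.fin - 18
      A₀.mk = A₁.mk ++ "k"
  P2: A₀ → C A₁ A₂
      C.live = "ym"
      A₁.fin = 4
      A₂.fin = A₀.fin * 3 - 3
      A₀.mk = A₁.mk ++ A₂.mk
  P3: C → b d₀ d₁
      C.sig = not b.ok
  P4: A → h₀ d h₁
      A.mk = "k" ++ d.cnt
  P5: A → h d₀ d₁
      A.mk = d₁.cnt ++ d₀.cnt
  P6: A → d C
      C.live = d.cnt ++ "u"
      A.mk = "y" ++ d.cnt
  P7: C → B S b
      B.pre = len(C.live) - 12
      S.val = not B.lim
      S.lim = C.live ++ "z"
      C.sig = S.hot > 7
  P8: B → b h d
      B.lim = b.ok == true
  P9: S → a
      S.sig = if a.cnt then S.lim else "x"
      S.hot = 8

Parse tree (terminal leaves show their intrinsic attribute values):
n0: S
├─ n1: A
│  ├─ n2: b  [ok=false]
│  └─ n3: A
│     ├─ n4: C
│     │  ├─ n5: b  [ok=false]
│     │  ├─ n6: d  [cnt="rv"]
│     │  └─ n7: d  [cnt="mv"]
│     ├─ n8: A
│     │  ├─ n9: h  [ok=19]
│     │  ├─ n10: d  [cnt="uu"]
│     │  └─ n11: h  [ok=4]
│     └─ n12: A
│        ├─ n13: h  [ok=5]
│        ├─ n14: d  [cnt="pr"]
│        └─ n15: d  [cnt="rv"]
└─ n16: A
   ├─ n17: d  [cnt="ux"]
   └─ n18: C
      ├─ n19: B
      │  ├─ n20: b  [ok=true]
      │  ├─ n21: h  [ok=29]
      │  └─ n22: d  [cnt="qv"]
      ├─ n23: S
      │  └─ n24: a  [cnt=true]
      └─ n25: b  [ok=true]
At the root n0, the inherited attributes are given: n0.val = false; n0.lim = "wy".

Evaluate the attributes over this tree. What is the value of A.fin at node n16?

1. n0.val = false  [given at root]
2. n0.lim = "wy"  [given at root]
3. n1.fin = 19  [len(S.lim) + 17]
4. n2.ok = false  [terminal]
5. n3.fin = 1  [A₀.fin - 18]
6. n4.live = "ym"  ["ym"]
7. n5.ok = false  [terminal]
8. n6.cnt = "rv"  [terminal]
9. n7.cnt = "mv"  [terminal]
10. n4.sig = true  [not b.ok]
11. n8.fin = 4  [4]
12. n9.ok = 19  [terminal]
13. n10.cnt = "uu"  [terminal]
14. n11.ok = 4  [terminal]
15. n8.mk = "kuu"  ["k" ++ d.cnt]
16. n12.fin = 0  [A₀.fin * 3 - 3]
17. n13.ok = 5  [terminal]
18. n14.cnt = "pr"  [terminal]
19. n15.cnt = "rv"  [terminal]
20. n12.mk = "rvpr"  [d₁.cnt ++ d₀.cnt]
21. n3.mk = "kuurvpr"  [A₁.mk ++ A₂.mk]
22. n1.mk = "kuurvprk"  [A₁.mk ++ "k"]
23. n16.fin = 23  [len(A₀.mk) + 15]
24. n17.cnt = "ux"  [terminal]
25. n18.live = "uxu"  [d.cnt ++ "u"]
26. n19.pre = -9  [len(C.live) - 12]
27. n20.ok = true  [terminal]
28. n21.ok = 29  [terminal]
29. n22.cnt = "qv"  [terminal]
30. n19.lim = true  [b.ok == true]
31. n23.val = false  [not B.lim]
32. n23.lim = "uxuz"  [C.live ++ "z"]
33. n24.cnt = true  [terminal]
34. n23.sig = "uxuz"  [if a.cnt then S.lim else "x"]
35. n23.hot = 8  [8]
36. n25.ok = true  [terminal]
37. n18.sig = true  [S.hot > 7]
38. n16.mk = "yux"  ["y" ++ d.cnt]
39. n0.sig = "nw"  ["nw"]
40. n0.hot = -3  [-3]

23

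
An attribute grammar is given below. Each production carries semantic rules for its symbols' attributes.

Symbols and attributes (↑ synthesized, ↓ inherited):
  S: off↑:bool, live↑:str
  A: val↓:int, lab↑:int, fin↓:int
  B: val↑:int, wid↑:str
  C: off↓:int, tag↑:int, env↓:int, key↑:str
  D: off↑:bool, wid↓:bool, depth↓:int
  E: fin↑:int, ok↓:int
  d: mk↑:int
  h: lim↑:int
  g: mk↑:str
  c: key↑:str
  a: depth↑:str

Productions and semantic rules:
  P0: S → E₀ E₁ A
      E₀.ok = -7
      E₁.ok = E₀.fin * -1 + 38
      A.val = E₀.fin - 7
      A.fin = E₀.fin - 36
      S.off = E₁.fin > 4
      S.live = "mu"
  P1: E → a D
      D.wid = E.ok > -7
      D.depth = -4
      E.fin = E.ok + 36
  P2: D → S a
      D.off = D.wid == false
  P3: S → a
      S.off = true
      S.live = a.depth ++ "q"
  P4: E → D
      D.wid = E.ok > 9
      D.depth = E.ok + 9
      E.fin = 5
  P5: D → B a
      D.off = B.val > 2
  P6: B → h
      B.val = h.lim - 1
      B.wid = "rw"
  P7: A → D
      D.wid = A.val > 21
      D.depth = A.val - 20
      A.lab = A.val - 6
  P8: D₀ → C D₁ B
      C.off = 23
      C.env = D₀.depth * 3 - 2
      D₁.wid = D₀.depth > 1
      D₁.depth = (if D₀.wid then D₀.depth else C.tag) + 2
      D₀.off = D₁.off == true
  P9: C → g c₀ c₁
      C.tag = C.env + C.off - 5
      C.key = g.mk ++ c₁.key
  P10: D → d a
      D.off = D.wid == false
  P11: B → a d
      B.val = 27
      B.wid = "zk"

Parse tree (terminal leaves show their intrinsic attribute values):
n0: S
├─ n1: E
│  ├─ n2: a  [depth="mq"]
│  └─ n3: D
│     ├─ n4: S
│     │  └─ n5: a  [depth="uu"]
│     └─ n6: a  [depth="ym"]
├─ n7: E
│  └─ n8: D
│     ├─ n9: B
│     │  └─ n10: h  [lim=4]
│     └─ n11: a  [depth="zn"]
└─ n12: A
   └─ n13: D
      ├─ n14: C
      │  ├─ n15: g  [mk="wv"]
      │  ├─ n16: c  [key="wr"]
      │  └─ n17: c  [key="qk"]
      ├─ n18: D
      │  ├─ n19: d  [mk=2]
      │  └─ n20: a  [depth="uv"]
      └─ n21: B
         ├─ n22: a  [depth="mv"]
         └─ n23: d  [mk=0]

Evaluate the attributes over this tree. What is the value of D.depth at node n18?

4

1. n1.ok = -7  [-7]
2. n2.depth = "mq"  [terminal]
3. n3.wid = false  [E.ok > -7]
4. n3.depth = -4  [-4]
5. n5.depth = "uu"  [terminal]
6. n4.off = true  [true]
7. n4.live = "uuq"  [a.depth ++ "q"]
8. n6.depth = "ym"  [terminal]
9. n3.off = true  [D.wid == false]
10. n1.fin = 29  [E.ok + 36]
11. n7.ok = 9  [E₀.fin * -1 + 38]
12. n8.wid = false  [E.ok > 9]
13. n8.depth = 18  [E.ok + 9]
14. n10.lim = 4  [terminal]
15. n9.val = 3  [h.lim - 1]
16. n9.wid = "rw"  ["rw"]
17. n11.depth = "zn"  [terminal]
18. n8.off = true  [B.val > 2]
19. n7.fin = 5  [5]
20. n12.val = 22  [E₀.fin - 7]
21. n12.fin = -7  [E₀.fin - 36]
22. n13.wid = true  [A.val > 21]
23. n13.depth = 2  [A.val - 20]
24. n14.off = 23  [23]
25. n14.env = 4  [D₀.depth * 3 - 2]
26. n15.mk = "wv"  [terminal]
27. n16.key = "wr"  [terminal]
28. n17.key = "qk"  [terminal]
29. n14.tag = 22  [C.env + C.off - 5]
30. n14.key = "wvqk"  [g.mk ++ c₁.key]
31. n18.wid = true  [D₀.depth > 1]
32. n18.depth = 4  [(if D₀.wid then D₀.depth else C.tag) + 2]
33. n19.mk = 2  [terminal]
34. n20.depth = "uv"  [terminal]
35. n18.off = false  [D.wid == false]
36. n22.depth = "mv"  [terminal]
37. n23.mk = 0  [terminal]
38. n21.val = 27  [27]
39. n21.wid = "zk"  ["zk"]
40. n13.off = false  [D₁.off == true]
41. n12.lab = 16  [A.val - 6]
42. n0.off = true  [E₁.fin > 4]
43. n0.live = "mu"  ["mu"]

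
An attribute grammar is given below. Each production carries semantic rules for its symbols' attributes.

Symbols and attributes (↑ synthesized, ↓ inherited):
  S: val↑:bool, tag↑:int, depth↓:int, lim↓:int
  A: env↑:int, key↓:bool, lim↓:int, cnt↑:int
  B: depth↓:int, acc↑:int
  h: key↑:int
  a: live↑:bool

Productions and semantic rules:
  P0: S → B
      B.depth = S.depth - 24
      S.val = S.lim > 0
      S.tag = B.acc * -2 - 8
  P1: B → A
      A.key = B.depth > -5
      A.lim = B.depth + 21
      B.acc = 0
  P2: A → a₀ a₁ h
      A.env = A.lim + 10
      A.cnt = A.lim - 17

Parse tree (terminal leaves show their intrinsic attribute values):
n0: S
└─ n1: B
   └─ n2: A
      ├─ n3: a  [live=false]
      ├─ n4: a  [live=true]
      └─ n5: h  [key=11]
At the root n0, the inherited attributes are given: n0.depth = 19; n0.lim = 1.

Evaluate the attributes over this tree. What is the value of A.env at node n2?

26

1. n0.depth = 19  [given at root]
2. n0.lim = 1  [given at root]
3. n1.depth = -5  [S.depth - 24]
4. n2.key = false  [B.depth > -5]
5. n2.lim = 16  [B.depth + 21]
6. n3.live = false  [terminal]
7. n4.live = true  [terminal]
8. n5.key = 11  [terminal]
9. n2.env = 26  [A.lim + 10]
10. n2.cnt = -1  [A.lim - 17]
11. n1.acc = 0  [0]
12. n0.val = true  [S.lim > 0]
13. n0.tag = -8  [B.acc * -2 - 8]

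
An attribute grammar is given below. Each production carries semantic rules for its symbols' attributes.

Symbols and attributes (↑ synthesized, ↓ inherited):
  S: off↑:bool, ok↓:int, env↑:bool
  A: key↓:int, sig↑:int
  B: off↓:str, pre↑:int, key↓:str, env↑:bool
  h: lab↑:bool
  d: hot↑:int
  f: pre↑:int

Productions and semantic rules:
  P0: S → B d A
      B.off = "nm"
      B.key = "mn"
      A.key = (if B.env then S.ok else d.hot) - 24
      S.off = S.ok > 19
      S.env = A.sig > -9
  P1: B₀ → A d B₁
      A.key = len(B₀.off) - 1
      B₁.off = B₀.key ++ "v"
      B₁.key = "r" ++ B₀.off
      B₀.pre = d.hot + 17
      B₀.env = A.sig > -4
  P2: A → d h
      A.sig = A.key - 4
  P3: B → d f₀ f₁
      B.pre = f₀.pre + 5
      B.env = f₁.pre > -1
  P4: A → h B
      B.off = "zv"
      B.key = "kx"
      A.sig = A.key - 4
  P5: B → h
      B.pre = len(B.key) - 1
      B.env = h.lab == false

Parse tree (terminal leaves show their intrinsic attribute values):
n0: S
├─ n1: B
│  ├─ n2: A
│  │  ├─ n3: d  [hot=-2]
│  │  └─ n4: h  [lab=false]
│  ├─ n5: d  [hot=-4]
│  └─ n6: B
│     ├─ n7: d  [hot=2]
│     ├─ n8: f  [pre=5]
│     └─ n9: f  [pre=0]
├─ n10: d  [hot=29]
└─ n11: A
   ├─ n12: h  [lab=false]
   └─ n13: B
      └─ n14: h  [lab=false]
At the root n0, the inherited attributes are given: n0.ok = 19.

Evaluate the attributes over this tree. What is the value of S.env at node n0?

1. n0.ok = 19  [given at root]
2. n1.off = "nm"  ["nm"]
3. n1.key = "mn"  ["mn"]
4. n2.key = 1  [len(B₀.off) - 1]
5. n3.hot = -2  [terminal]
6. n4.lab = false  [terminal]
7. n2.sig = -3  [A.key - 4]
8. n5.hot = -4  [terminal]
9. n6.off = "mnv"  [B₀.key ++ "v"]
10. n6.key = "rnm"  ["r" ++ B₀.off]
11. n7.hot = 2  [terminal]
12. n8.pre = 5  [terminal]
13. n9.pre = 0  [terminal]
14. n6.pre = 10  [f₀.pre + 5]
15. n6.env = true  [f₁.pre > -1]
16. n1.pre = 13  [d.hot + 17]
17. n1.env = true  [A.sig > -4]
18. n10.hot = 29  [terminal]
19. n11.key = -5  [(if B.env then S.ok else d.hot) - 24]
20. n12.lab = false  [terminal]
21. n13.off = "zv"  ["zv"]
22. n13.key = "kx"  ["kx"]
23. n14.lab = false  [terminal]
24. n13.pre = 1  [len(B.key) - 1]
25. n13.env = true  [h.lab == false]
26. n11.sig = -9  [A.key - 4]
27. n0.off = false  [S.ok > 19]
28. n0.env = false  [A.sig > -9]

false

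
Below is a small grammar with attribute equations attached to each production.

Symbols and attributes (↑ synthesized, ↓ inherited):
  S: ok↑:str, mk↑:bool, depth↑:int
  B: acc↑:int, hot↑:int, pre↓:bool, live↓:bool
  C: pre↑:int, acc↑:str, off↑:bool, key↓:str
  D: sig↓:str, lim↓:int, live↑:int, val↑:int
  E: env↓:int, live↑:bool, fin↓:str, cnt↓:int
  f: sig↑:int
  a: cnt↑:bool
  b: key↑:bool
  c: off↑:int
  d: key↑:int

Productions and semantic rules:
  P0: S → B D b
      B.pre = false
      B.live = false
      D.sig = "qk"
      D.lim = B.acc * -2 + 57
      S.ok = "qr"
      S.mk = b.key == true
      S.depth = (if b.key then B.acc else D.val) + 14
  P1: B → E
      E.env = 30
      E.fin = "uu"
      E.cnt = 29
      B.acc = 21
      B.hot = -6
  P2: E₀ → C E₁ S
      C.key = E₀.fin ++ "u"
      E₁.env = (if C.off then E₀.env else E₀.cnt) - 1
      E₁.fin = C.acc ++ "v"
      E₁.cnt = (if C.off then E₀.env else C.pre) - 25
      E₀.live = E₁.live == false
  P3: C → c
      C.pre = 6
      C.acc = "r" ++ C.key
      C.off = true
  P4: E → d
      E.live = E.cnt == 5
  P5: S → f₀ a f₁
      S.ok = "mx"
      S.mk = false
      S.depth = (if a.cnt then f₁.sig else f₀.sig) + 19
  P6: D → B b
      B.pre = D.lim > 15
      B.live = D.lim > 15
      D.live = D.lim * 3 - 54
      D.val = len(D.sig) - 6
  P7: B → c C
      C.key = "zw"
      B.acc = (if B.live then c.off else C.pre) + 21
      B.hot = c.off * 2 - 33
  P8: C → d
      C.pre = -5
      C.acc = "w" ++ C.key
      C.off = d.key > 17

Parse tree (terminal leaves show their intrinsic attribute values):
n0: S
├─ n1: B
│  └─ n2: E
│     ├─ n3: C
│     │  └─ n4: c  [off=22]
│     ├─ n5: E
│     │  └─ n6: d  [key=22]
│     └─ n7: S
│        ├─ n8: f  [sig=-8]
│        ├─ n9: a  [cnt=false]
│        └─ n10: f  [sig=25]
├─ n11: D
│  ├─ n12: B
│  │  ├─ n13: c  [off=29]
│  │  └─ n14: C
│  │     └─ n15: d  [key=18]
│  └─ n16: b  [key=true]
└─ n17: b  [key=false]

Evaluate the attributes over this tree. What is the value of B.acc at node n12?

16

1. n1.pre = false  [false]
2. n1.live = false  [false]
3. n2.env = 30  [30]
4. n2.fin = "uu"  ["uu"]
5. n2.cnt = 29  [29]
6. n3.key = "uuu"  [E₀.fin ++ "u"]
7. n4.off = 22  [terminal]
8. n3.pre = 6  [6]
9. n3.acc = "ruuu"  ["r" ++ C.key]
10. n3.off = true  [true]
11. n5.env = 29  [(if C.off then E₀.env else E₀.cnt) - 1]
12. n5.fin = "ruuuv"  [C.acc ++ "v"]
13. n5.cnt = 5  [(if C.off then E₀.env else C.pre) - 25]
14. n6.key = 22  [terminal]
15. n5.live = true  [E.cnt == 5]
16. n8.sig = -8  [terminal]
17. n9.cnt = false  [terminal]
18. n10.sig = 25  [terminal]
19. n7.ok = "mx"  ["mx"]
20. n7.mk = false  [false]
21. n7.depth = 11  [(if a.cnt then f₁.sig else f₀.sig) + 19]
22. n2.live = false  [E₁.live == false]
23. n1.acc = 21  [21]
24. n1.hot = -6  [-6]
25. n11.sig = "qk"  ["qk"]
26. n11.lim = 15  [B.acc * -2 + 57]
27. n12.pre = false  [D.lim > 15]
28. n12.live = false  [D.lim > 15]
29. n13.off = 29  [terminal]
30. n14.key = "zw"  ["zw"]
31. n15.key = 18  [terminal]
32. n14.pre = -5  [-5]
33. n14.acc = "wzw"  ["w" ++ C.key]
34. n14.off = true  [d.key > 17]
35. n12.acc = 16  [(if B.live then c.off else C.pre) + 21]
36. n12.hot = 25  [c.off * 2 - 33]
37. n16.key = true  [terminal]
38. n11.live = -9  [D.lim * 3 - 54]
39. n11.val = -4  [len(D.sig) - 6]
40. n17.key = false  [terminal]
41. n0.ok = "qr"  ["qr"]
42. n0.mk = false  [b.key == true]
43. n0.depth = 10  [(if b.key then B.acc else D.val) + 14]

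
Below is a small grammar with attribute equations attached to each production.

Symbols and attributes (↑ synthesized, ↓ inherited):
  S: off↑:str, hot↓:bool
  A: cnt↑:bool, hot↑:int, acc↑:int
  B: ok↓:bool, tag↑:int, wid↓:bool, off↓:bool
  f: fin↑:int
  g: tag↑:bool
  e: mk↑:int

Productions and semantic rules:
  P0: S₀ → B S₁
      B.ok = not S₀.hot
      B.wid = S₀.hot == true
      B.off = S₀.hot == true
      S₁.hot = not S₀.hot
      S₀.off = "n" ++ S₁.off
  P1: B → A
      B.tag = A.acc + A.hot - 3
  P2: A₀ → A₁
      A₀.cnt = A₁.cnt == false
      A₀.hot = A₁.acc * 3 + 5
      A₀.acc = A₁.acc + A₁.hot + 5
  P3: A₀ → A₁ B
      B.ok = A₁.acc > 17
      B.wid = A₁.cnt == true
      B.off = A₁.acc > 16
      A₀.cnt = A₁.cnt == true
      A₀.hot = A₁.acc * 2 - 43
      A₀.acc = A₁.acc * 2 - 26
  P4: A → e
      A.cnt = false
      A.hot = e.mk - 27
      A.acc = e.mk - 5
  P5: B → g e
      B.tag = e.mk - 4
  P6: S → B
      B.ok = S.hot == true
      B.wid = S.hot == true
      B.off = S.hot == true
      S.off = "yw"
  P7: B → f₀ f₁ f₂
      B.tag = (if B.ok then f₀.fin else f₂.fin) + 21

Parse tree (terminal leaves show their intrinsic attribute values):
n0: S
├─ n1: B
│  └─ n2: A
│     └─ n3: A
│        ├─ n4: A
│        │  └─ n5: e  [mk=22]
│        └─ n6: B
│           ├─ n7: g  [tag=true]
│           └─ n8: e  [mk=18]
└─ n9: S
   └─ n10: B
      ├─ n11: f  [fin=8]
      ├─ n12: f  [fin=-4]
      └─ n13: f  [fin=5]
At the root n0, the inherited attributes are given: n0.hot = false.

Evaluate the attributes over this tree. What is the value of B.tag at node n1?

1. n0.hot = false  [given at root]
2. n1.ok = true  [not S₀.hot]
3. n1.wid = false  [S₀.hot == true]
4. n1.off = false  [S₀.hot == true]
5. n5.mk = 22  [terminal]
6. n4.cnt = false  [false]
7. n4.hot = -5  [e.mk - 27]
8. n4.acc = 17  [e.mk - 5]
9. n6.ok = false  [A₁.acc > 17]
10. n6.wid = false  [A₁.cnt == true]
11. n6.off = true  [A₁.acc > 16]
12. n7.tag = true  [terminal]
13. n8.mk = 18  [terminal]
14. n6.tag = 14  [e.mk - 4]
15. n3.cnt = false  [A₁.cnt == true]
16. n3.hot = -9  [A₁.acc * 2 - 43]
17. n3.acc = 8  [A₁.acc * 2 - 26]
18. n2.cnt = true  [A₁.cnt == false]
19. n2.hot = 29  [A₁.acc * 3 + 5]
20. n2.acc = 4  [A₁.acc + A₁.hot + 5]
21. n1.tag = 30  [A.acc + A.hot - 3]
22. n9.hot = true  [not S₀.hot]
23. n10.ok = true  [S.hot == true]
24. n10.wid = true  [S.hot == true]
25. n10.off = true  [S.hot == true]
26. n11.fin = 8  [terminal]
27. n12.fin = -4  [terminal]
28. n13.fin = 5  [terminal]
29. n10.tag = 29  [(if B.ok then f₀.fin else f₂.fin) + 21]
30. n9.off = "yw"  ["yw"]
31. n0.off = "nyw"  ["n" ++ S₁.off]

30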